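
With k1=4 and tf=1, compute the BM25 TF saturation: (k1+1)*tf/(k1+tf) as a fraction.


BM25 TF component = (k1+1)*tf / (k1+tf)
k1 = 4, tf = 1
Numerator = (4+1)*1 = 5
Denominator = 4 + 1 = 5
= 5/5 = 1

1


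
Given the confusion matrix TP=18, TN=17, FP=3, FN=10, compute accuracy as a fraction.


Accuracy = (TP + TN) / (TP + TN + FP + FN)
TP + TN = 18 + 17 = 35
Total = 18 + 17 + 3 + 10 = 48
Accuracy = 35 / 48 = 35/48

35/48


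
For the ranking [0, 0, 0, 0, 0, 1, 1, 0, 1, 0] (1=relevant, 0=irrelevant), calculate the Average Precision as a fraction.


Computing P@k for each relevant position:
Position 1: not relevant
Position 2: not relevant
Position 3: not relevant
Position 4: not relevant
Position 5: not relevant
Position 6: relevant, P@6 = 1/6 = 1/6
Position 7: relevant, P@7 = 2/7 = 2/7
Position 8: not relevant
Position 9: relevant, P@9 = 3/9 = 1/3
Position 10: not relevant
Sum of P@k = 1/6 + 2/7 + 1/3 = 11/14
AP = 11/14 / 3 = 11/42

11/42


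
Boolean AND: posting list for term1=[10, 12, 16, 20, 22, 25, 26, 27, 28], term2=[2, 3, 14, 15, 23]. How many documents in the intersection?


Boolean AND: find intersection of posting lists
term1 docs: [10, 12, 16, 20, 22, 25, 26, 27, 28]
term2 docs: [2, 3, 14, 15, 23]
Intersection: []
|intersection| = 0

0


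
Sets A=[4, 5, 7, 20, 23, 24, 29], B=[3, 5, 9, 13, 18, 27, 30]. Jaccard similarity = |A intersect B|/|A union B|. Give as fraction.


A intersect B = [5]
|A intersect B| = 1
A union B = [3, 4, 5, 7, 9, 13, 18, 20, 23, 24, 27, 29, 30]
|A union B| = 13
Jaccard = 1/13 = 1/13

1/13


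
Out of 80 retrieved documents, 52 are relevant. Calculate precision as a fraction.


Precision = relevant_retrieved / total_retrieved
= 52 / 80
= 52 / (52 + 28)
= 13/20

13/20


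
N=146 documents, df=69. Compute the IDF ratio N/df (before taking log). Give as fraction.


IDF ratio = N / df
= 146 / 69
= 146/69

146/69


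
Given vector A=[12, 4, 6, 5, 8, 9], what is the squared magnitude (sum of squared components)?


|A|^2 = sum of squared components
A[0]^2 = 12^2 = 144
A[1]^2 = 4^2 = 16
A[2]^2 = 6^2 = 36
A[3]^2 = 5^2 = 25
A[4]^2 = 8^2 = 64
A[5]^2 = 9^2 = 81
Sum = 144 + 16 + 36 + 25 + 64 + 81 = 366

366


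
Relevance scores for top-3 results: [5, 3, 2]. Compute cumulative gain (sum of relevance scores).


Cumulative Gain = sum of relevance scores
Position 1: rel=5, running sum=5
Position 2: rel=3, running sum=8
Position 3: rel=2, running sum=10
CG = 10

10


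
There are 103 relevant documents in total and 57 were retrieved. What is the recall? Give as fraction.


Recall = retrieved_relevant / total_relevant
= 57 / 103
= 57 / (57 + 46)
= 57/103

57/103


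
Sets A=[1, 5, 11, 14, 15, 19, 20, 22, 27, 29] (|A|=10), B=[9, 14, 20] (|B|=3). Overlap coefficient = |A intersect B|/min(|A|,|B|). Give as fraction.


A intersect B = [14, 20]
|A intersect B| = 2
min(|A|, |B|) = min(10, 3) = 3
Overlap = 2 / 3 = 2/3

2/3


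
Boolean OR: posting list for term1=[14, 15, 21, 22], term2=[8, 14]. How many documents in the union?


Boolean OR: find union of posting lists
term1 docs: [14, 15, 21, 22]
term2 docs: [8, 14]
Union: [8, 14, 15, 21, 22]
|union| = 5

5


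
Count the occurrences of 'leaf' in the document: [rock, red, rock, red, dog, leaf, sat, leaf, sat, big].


Document has 10 words
Scanning for 'leaf':
Found at positions: [5, 7]
Count = 2

2


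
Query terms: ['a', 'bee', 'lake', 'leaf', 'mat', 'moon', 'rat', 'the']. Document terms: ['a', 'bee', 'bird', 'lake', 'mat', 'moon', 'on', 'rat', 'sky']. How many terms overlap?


Query terms: ['a', 'bee', 'lake', 'leaf', 'mat', 'moon', 'rat', 'the']
Document terms: ['a', 'bee', 'bird', 'lake', 'mat', 'moon', 'on', 'rat', 'sky']
Common terms: ['a', 'bee', 'lake', 'mat', 'moon', 'rat']
Overlap count = 6

6


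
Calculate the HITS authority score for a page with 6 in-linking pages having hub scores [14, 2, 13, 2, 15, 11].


Authority = sum of hub scores of in-linkers
In-link 1: hub score = 14
In-link 2: hub score = 2
In-link 3: hub score = 13
In-link 4: hub score = 2
In-link 5: hub score = 15
In-link 6: hub score = 11
Authority = 14 + 2 + 13 + 2 + 15 + 11 = 57

57


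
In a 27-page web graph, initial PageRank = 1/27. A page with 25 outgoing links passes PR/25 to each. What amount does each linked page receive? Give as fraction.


Initial PR = 1/27 = 1/27
Outlinks = 25
Contribution per link = PR / outlinks
= 1/27 / 25
= 1/675

1/675


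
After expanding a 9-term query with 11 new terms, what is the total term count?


Original terms: 9
Expansion terms: 11
Total = 9 + 11 = 20

20


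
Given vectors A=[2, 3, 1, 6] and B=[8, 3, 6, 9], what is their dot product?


Dot product = sum of element-wise products
A[0]*B[0] = 2*8 = 16
A[1]*B[1] = 3*3 = 9
A[2]*B[2] = 1*6 = 6
A[3]*B[3] = 6*9 = 54
Sum = 16 + 9 + 6 + 54 = 85

85


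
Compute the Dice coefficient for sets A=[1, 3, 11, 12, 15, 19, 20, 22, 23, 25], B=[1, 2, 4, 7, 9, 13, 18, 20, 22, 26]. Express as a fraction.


A intersect B = [1, 20, 22]
|A intersect B| = 3
|A| = 10, |B| = 10
Dice = 2*3 / (10+10)
= 6 / 20 = 3/10

3/10


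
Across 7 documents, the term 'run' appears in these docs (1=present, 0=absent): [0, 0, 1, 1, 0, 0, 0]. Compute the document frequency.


Checking each document for 'run':
Doc 1: absent
Doc 2: absent
Doc 3: present
Doc 4: present
Doc 5: absent
Doc 6: absent
Doc 7: absent
df = sum of presences = 0 + 0 + 1 + 1 + 0 + 0 + 0 = 2

2


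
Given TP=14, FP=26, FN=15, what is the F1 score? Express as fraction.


F1 = 2 * P * R / (P + R)
P = TP/(TP+FP) = 14/40 = 7/20
R = TP/(TP+FN) = 14/29 = 14/29
2 * P * R = 2 * 7/20 * 14/29 = 49/145
P + R = 7/20 + 14/29 = 483/580
F1 = 49/145 / 483/580 = 28/69

28/69


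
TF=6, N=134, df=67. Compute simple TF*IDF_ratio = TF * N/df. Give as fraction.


TF * (N/df)
= 6 * (134/67)
= 6 * 2
= 12

12


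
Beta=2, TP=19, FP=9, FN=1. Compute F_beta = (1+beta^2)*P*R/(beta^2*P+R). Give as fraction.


P = TP/(TP+FP) = 19/28 = 19/28
R = TP/(TP+FN) = 19/20 = 19/20
beta^2 = 2^2 = 4
(1 + beta^2) = 5
Numerator = (1+beta^2)*P*R = 361/112
Denominator = beta^2*P + R = 19/7 + 19/20 = 513/140
F_beta = 95/108

95/108


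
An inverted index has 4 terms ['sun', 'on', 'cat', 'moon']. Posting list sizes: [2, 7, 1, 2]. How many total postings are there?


Summing posting list sizes:
'sun': 2 postings
'on': 7 postings
'cat': 1 postings
'moon': 2 postings
Total = 2 + 7 + 1 + 2 = 12

12


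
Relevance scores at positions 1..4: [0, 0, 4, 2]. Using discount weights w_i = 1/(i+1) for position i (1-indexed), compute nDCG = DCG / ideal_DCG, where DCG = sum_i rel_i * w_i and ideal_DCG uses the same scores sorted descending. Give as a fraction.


Position discount weights w_i = 1/(i+1) for i=1..4:
Weights = [1/2, 1/3, 1/4, 1/5]
Actual relevance: [0, 0, 4, 2]
DCG = 0/2 + 0/3 + 4/4 + 2/5 = 7/5
Ideal relevance (sorted desc): [4, 2, 0, 0]
Ideal DCG = 4/2 + 2/3 + 0/4 + 0/5 = 8/3
nDCG = DCG / ideal_DCG = 7/5 / 8/3 = 21/40

21/40


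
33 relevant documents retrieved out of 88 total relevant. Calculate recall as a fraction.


Recall = retrieved_relevant / total_relevant
= 33 / 88
= 33 / (33 + 55)
= 3/8

3/8


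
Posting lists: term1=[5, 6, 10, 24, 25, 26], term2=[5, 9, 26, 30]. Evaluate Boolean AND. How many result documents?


Boolean AND: find intersection of posting lists
term1 docs: [5, 6, 10, 24, 25, 26]
term2 docs: [5, 9, 26, 30]
Intersection: [5, 26]
|intersection| = 2

2


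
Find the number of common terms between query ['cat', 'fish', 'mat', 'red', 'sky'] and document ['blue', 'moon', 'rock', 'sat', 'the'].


Query terms: ['cat', 'fish', 'mat', 'red', 'sky']
Document terms: ['blue', 'moon', 'rock', 'sat', 'the']
Common terms: []
Overlap count = 0

0


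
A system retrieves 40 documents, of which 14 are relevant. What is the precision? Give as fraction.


Precision = relevant_retrieved / total_retrieved
= 14 / 40
= 14 / (14 + 26)
= 7/20

7/20


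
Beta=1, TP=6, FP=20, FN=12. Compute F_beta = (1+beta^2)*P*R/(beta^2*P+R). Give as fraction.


P = TP/(TP+FP) = 6/26 = 3/13
R = TP/(TP+FN) = 6/18 = 1/3
beta^2 = 1^2 = 1
(1 + beta^2) = 2
Numerator = (1+beta^2)*P*R = 2/13
Denominator = beta^2*P + R = 3/13 + 1/3 = 22/39
F_beta = 3/11

3/11


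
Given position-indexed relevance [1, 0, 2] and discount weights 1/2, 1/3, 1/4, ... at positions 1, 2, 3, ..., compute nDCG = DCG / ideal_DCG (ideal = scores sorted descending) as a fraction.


Position discount weights w_i = 1/(i+1) for i=1..3:
Weights = [1/2, 1/3, 1/4]
Actual relevance: [1, 0, 2]
DCG = 1/2 + 0/3 + 2/4 = 1
Ideal relevance (sorted desc): [2, 1, 0]
Ideal DCG = 2/2 + 1/3 + 0/4 = 4/3
nDCG = DCG / ideal_DCG = 1 / 4/3 = 3/4

3/4


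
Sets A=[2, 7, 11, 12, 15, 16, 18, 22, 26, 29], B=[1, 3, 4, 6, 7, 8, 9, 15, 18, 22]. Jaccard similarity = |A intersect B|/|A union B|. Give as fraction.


A intersect B = [7, 15, 18, 22]
|A intersect B| = 4
A union B = [1, 2, 3, 4, 6, 7, 8, 9, 11, 12, 15, 16, 18, 22, 26, 29]
|A union B| = 16
Jaccard = 4/16 = 1/4

1/4


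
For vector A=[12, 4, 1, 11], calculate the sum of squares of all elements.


|A|^2 = sum of squared components
A[0]^2 = 12^2 = 144
A[1]^2 = 4^2 = 16
A[2]^2 = 1^2 = 1
A[3]^2 = 11^2 = 121
Sum = 144 + 16 + 1 + 121 = 282

282


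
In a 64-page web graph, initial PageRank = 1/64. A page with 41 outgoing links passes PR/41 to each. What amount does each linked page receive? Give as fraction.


Initial PR = 1/64 = 1/64
Outlinks = 41
Contribution per link = PR / outlinks
= 1/64 / 41
= 1/2624

1/2624


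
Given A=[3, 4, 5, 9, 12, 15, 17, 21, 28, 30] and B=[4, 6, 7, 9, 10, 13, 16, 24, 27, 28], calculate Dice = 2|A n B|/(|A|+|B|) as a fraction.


A intersect B = [4, 9, 28]
|A intersect B| = 3
|A| = 10, |B| = 10
Dice = 2*3 / (10+10)
= 6 / 20 = 3/10

3/10


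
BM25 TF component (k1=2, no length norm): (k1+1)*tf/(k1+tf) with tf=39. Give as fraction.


BM25 TF component = (k1+1)*tf / (k1+tf)
k1 = 2, tf = 39
Numerator = (2+1)*39 = 117
Denominator = 2 + 39 = 41
= 117/41 = 117/41

117/41


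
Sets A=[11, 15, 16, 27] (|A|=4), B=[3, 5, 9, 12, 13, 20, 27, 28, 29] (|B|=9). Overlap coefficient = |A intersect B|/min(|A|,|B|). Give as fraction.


A intersect B = [27]
|A intersect B| = 1
min(|A|, |B|) = min(4, 9) = 4
Overlap = 1 / 4 = 1/4

1/4


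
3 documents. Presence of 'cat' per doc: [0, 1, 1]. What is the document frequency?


Checking each document for 'cat':
Doc 1: absent
Doc 2: present
Doc 3: present
df = sum of presences = 0 + 1 + 1 = 2

2


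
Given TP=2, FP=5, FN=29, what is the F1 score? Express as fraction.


F1 = 2 * P * R / (P + R)
P = TP/(TP+FP) = 2/7 = 2/7
R = TP/(TP+FN) = 2/31 = 2/31
2 * P * R = 2 * 2/7 * 2/31 = 8/217
P + R = 2/7 + 2/31 = 76/217
F1 = 8/217 / 76/217 = 2/19

2/19


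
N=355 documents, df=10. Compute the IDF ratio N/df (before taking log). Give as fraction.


IDF ratio = N / df
= 355 / 10
= 71/2

71/2


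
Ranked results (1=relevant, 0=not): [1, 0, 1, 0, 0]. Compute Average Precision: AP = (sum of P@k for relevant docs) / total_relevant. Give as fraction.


Computing P@k for each relevant position:
Position 1: relevant, P@1 = 1/1 = 1
Position 2: not relevant
Position 3: relevant, P@3 = 2/3 = 2/3
Position 4: not relevant
Position 5: not relevant
Sum of P@k = 1 + 2/3 = 5/3
AP = 5/3 / 2 = 5/6

5/6


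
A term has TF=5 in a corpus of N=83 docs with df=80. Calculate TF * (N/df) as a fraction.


TF * (N/df)
= 5 * (83/80)
= 5 * 83/80
= 83/16

83/16


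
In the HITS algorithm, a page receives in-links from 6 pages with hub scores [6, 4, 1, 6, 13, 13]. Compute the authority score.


Authority = sum of hub scores of in-linkers
In-link 1: hub score = 6
In-link 2: hub score = 4
In-link 3: hub score = 1
In-link 4: hub score = 6
In-link 5: hub score = 13
In-link 6: hub score = 13
Authority = 6 + 4 + 1 + 6 + 13 + 13 = 43

43


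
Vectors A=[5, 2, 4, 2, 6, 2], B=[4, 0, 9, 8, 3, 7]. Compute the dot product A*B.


Dot product = sum of element-wise products
A[0]*B[0] = 5*4 = 20
A[1]*B[1] = 2*0 = 0
A[2]*B[2] = 4*9 = 36
A[3]*B[3] = 2*8 = 16
A[4]*B[4] = 6*3 = 18
A[5]*B[5] = 2*7 = 14
Sum = 20 + 0 + 36 + 16 + 18 + 14 = 104

104


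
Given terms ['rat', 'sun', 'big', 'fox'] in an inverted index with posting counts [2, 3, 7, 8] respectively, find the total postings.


Summing posting list sizes:
'rat': 2 postings
'sun': 3 postings
'big': 7 postings
'fox': 8 postings
Total = 2 + 3 + 7 + 8 = 20

20


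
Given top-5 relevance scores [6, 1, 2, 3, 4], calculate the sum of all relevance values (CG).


Cumulative Gain = sum of relevance scores
Position 1: rel=6, running sum=6
Position 2: rel=1, running sum=7
Position 3: rel=2, running sum=9
Position 4: rel=3, running sum=12
Position 5: rel=4, running sum=16
CG = 16

16


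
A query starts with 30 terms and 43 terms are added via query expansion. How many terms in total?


Original terms: 30
Expansion terms: 43
Total = 30 + 43 = 73

73


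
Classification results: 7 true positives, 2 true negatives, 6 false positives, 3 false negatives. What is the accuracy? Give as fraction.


Accuracy = (TP + TN) / (TP + TN + FP + FN)
TP + TN = 7 + 2 = 9
Total = 7 + 2 + 6 + 3 = 18
Accuracy = 9 / 18 = 1/2

1/2


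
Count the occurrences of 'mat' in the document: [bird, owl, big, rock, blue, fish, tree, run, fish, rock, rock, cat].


Document has 12 words
Scanning for 'mat':
Term not found in document
Count = 0

0


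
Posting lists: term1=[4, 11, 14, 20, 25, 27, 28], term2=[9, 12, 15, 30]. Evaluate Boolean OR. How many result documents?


Boolean OR: find union of posting lists
term1 docs: [4, 11, 14, 20, 25, 27, 28]
term2 docs: [9, 12, 15, 30]
Union: [4, 9, 11, 12, 14, 15, 20, 25, 27, 28, 30]
|union| = 11

11


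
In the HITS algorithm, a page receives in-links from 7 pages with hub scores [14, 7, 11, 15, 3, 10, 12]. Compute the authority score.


Authority = sum of hub scores of in-linkers
In-link 1: hub score = 14
In-link 2: hub score = 7
In-link 3: hub score = 11
In-link 4: hub score = 15
In-link 5: hub score = 3
In-link 6: hub score = 10
In-link 7: hub score = 12
Authority = 14 + 7 + 11 + 15 + 3 + 10 + 12 = 72

72


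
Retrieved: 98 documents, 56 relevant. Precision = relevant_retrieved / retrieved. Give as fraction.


Precision = relevant_retrieved / total_retrieved
= 56 / 98
= 56 / (56 + 42)
= 4/7

4/7


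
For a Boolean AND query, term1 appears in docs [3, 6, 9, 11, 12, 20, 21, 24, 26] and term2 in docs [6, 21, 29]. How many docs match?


Boolean AND: find intersection of posting lists
term1 docs: [3, 6, 9, 11, 12, 20, 21, 24, 26]
term2 docs: [6, 21, 29]
Intersection: [6, 21]
|intersection| = 2

2


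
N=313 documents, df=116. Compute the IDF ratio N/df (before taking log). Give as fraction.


IDF ratio = N / df
= 313 / 116
= 313/116

313/116


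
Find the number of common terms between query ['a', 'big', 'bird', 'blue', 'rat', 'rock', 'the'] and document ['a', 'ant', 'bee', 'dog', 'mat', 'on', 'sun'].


Query terms: ['a', 'big', 'bird', 'blue', 'rat', 'rock', 'the']
Document terms: ['a', 'ant', 'bee', 'dog', 'mat', 'on', 'sun']
Common terms: ['a']
Overlap count = 1

1


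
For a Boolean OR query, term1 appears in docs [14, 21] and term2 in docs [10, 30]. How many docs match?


Boolean OR: find union of posting lists
term1 docs: [14, 21]
term2 docs: [10, 30]
Union: [10, 14, 21, 30]
|union| = 4

4


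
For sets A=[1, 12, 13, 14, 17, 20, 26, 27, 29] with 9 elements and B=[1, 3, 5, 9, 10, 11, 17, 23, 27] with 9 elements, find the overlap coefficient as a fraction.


A intersect B = [1, 17, 27]
|A intersect B| = 3
min(|A|, |B|) = min(9, 9) = 9
Overlap = 3 / 9 = 1/3

1/3


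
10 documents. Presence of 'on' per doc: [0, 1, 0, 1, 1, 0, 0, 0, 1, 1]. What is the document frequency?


Checking each document for 'on':
Doc 1: absent
Doc 2: present
Doc 3: absent
Doc 4: present
Doc 5: present
Doc 6: absent
Doc 7: absent
Doc 8: absent
Doc 9: present
Doc 10: present
df = sum of presences = 0 + 1 + 0 + 1 + 1 + 0 + 0 + 0 + 1 + 1 = 5

5


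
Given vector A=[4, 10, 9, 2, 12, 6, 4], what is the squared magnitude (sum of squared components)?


|A|^2 = sum of squared components
A[0]^2 = 4^2 = 16
A[1]^2 = 10^2 = 100
A[2]^2 = 9^2 = 81
A[3]^2 = 2^2 = 4
A[4]^2 = 12^2 = 144
A[5]^2 = 6^2 = 36
A[6]^2 = 4^2 = 16
Sum = 16 + 100 + 81 + 4 + 144 + 36 + 16 = 397

397


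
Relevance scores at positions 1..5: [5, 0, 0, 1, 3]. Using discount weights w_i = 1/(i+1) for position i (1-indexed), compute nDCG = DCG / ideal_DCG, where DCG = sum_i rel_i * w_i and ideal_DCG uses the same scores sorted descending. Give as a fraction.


Position discount weights w_i = 1/(i+1) for i=1..5:
Weights = [1/2, 1/3, 1/4, 1/5, 1/6]
Actual relevance: [5, 0, 0, 1, 3]
DCG = 5/2 + 0/3 + 0/4 + 1/5 + 3/6 = 16/5
Ideal relevance (sorted desc): [5, 3, 1, 0, 0]
Ideal DCG = 5/2 + 3/3 + 1/4 + 0/5 + 0/6 = 15/4
nDCG = DCG / ideal_DCG = 16/5 / 15/4 = 64/75

64/75


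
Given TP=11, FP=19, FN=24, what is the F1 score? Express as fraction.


F1 = 2 * P * R / (P + R)
P = TP/(TP+FP) = 11/30 = 11/30
R = TP/(TP+FN) = 11/35 = 11/35
2 * P * R = 2 * 11/30 * 11/35 = 121/525
P + R = 11/30 + 11/35 = 143/210
F1 = 121/525 / 143/210 = 22/65

22/65


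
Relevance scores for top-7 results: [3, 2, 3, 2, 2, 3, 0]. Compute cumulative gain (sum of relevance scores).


Cumulative Gain = sum of relevance scores
Position 1: rel=3, running sum=3
Position 2: rel=2, running sum=5
Position 3: rel=3, running sum=8
Position 4: rel=2, running sum=10
Position 5: rel=2, running sum=12
Position 6: rel=3, running sum=15
Position 7: rel=0, running sum=15
CG = 15

15


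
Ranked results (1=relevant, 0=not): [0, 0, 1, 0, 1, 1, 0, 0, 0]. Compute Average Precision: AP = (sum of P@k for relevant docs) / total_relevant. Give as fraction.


Computing P@k for each relevant position:
Position 1: not relevant
Position 2: not relevant
Position 3: relevant, P@3 = 1/3 = 1/3
Position 4: not relevant
Position 5: relevant, P@5 = 2/5 = 2/5
Position 6: relevant, P@6 = 3/6 = 1/2
Position 7: not relevant
Position 8: not relevant
Position 9: not relevant
Sum of P@k = 1/3 + 2/5 + 1/2 = 37/30
AP = 37/30 / 3 = 37/90

37/90


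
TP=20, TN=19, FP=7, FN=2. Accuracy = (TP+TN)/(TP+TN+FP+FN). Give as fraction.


Accuracy = (TP + TN) / (TP + TN + FP + FN)
TP + TN = 20 + 19 = 39
Total = 20 + 19 + 7 + 2 = 48
Accuracy = 39 / 48 = 13/16

13/16


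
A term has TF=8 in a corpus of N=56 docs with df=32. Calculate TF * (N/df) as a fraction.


TF * (N/df)
= 8 * (56/32)
= 8 * 7/4
= 14

14


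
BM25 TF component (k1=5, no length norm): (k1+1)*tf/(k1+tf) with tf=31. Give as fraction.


BM25 TF component = (k1+1)*tf / (k1+tf)
k1 = 5, tf = 31
Numerator = (5+1)*31 = 186
Denominator = 5 + 31 = 36
= 186/36 = 31/6

31/6


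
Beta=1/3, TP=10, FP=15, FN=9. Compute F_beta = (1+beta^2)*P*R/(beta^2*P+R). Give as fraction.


P = TP/(TP+FP) = 10/25 = 2/5
R = TP/(TP+FN) = 10/19 = 10/19
beta^2 = 1/3^2 = 1/9
(1 + beta^2) = 10/9
Numerator = (1+beta^2)*P*R = 40/171
Denominator = beta^2*P + R = 2/45 + 10/19 = 488/855
F_beta = 25/61

25/61


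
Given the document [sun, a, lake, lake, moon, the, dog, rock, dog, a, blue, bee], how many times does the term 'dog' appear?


Document has 12 words
Scanning for 'dog':
Found at positions: [6, 8]
Count = 2

2


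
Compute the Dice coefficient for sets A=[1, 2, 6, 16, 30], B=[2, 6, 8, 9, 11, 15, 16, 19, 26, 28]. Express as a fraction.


A intersect B = [2, 6, 16]
|A intersect B| = 3
|A| = 5, |B| = 10
Dice = 2*3 / (5+10)
= 6 / 15 = 2/5

2/5


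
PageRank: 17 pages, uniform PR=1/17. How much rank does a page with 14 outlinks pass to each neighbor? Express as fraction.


Initial PR = 1/17 = 1/17
Outlinks = 14
Contribution per link = PR / outlinks
= 1/17 / 14
= 1/238

1/238


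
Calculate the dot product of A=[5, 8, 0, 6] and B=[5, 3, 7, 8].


Dot product = sum of element-wise products
A[0]*B[0] = 5*5 = 25
A[1]*B[1] = 8*3 = 24
A[2]*B[2] = 0*7 = 0
A[3]*B[3] = 6*8 = 48
Sum = 25 + 24 + 0 + 48 = 97

97


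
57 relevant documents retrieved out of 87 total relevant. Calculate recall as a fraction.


Recall = retrieved_relevant / total_relevant
= 57 / 87
= 57 / (57 + 30)
= 19/29

19/29


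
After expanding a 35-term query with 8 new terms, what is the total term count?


Original terms: 35
Expansion terms: 8
Total = 35 + 8 = 43

43


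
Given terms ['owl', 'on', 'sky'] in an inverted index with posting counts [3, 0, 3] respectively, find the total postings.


Summing posting list sizes:
'owl': 3 postings
'on': 0 postings
'sky': 3 postings
Total = 3 + 0 + 3 = 6

6


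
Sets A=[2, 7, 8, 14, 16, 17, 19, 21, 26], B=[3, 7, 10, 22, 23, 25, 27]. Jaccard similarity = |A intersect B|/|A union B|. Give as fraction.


A intersect B = [7]
|A intersect B| = 1
A union B = [2, 3, 7, 8, 10, 14, 16, 17, 19, 21, 22, 23, 25, 26, 27]
|A union B| = 15
Jaccard = 1/15 = 1/15

1/15


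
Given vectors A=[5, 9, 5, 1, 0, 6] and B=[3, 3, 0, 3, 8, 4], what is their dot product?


Dot product = sum of element-wise products
A[0]*B[0] = 5*3 = 15
A[1]*B[1] = 9*3 = 27
A[2]*B[2] = 5*0 = 0
A[3]*B[3] = 1*3 = 3
A[4]*B[4] = 0*8 = 0
A[5]*B[5] = 6*4 = 24
Sum = 15 + 27 + 0 + 3 + 0 + 24 = 69

69


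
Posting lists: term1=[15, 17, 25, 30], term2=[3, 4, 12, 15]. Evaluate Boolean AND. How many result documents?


Boolean AND: find intersection of posting lists
term1 docs: [15, 17, 25, 30]
term2 docs: [3, 4, 12, 15]
Intersection: [15]
|intersection| = 1

1


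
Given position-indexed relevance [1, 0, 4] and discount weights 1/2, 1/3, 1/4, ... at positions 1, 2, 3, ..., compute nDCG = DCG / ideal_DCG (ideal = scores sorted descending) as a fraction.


Position discount weights w_i = 1/(i+1) for i=1..3:
Weights = [1/2, 1/3, 1/4]
Actual relevance: [1, 0, 4]
DCG = 1/2 + 0/3 + 4/4 = 3/2
Ideal relevance (sorted desc): [4, 1, 0]
Ideal DCG = 4/2 + 1/3 + 0/4 = 7/3
nDCG = DCG / ideal_DCG = 3/2 / 7/3 = 9/14

9/14


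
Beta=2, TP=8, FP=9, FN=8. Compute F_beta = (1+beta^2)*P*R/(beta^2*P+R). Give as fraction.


P = TP/(TP+FP) = 8/17 = 8/17
R = TP/(TP+FN) = 8/16 = 1/2
beta^2 = 2^2 = 4
(1 + beta^2) = 5
Numerator = (1+beta^2)*P*R = 20/17
Denominator = beta^2*P + R = 32/17 + 1/2 = 81/34
F_beta = 40/81

40/81


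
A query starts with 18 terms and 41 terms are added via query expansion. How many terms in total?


Original terms: 18
Expansion terms: 41
Total = 18 + 41 = 59

59


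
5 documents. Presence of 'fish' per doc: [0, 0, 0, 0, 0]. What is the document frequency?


Checking each document for 'fish':
Doc 1: absent
Doc 2: absent
Doc 3: absent
Doc 4: absent
Doc 5: absent
df = sum of presences = 0 + 0 + 0 + 0 + 0 = 0

0


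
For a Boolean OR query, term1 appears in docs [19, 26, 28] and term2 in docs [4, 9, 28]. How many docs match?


Boolean OR: find union of posting lists
term1 docs: [19, 26, 28]
term2 docs: [4, 9, 28]
Union: [4, 9, 19, 26, 28]
|union| = 5

5


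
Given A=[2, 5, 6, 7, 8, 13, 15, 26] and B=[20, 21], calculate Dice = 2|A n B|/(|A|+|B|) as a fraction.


A intersect B = []
|A intersect B| = 0
|A| = 8, |B| = 2
Dice = 2*0 / (8+2)
= 0 / 10 = 0

0


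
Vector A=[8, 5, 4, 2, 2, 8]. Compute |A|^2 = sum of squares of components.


|A|^2 = sum of squared components
A[0]^2 = 8^2 = 64
A[1]^2 = 5^2 = 25
A[2]^2 = 4^2 = 16
A[3]^2 = 2^2 = 4
A[4]^2 = 2^2 = 4
A[5]^2 = 8^2 = 64
Sum = 64 + 25 + 16 + 4 + 4 + 64 = 177

177


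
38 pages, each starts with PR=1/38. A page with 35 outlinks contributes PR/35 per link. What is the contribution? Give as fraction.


Initial PR = 1/38 = 1/38
Outlinks = 35
Contribution per link = PR / outlinks
= 1/38 / 35
= 1/1330

1/1330


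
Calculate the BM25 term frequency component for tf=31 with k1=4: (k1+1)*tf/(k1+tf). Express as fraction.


BM25 TF component = (k1+1)*tf / (k1+tf)
k1 = 4, tf = 31
Numerator = (4+1)*31 = 155
Denominator = 4 + 31 = 35
= 155/35 = 31/7

31/7


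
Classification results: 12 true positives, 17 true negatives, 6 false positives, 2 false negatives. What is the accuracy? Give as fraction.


Accuracy = (TP + TN) / (TP + TN + FP + FN)
TP + TN = 12 + 17 = 29
Total = 12 + 17 + 6 + 2 = 37
Accuracy = 29 / 37 = 29/37

29/37


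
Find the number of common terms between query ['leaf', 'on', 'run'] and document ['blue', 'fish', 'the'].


Query terms: ['leaf', 'on', 'run']
Document terms: ['blue', 'fish', 'the']
Common terms: []
Overlap count = 0

0


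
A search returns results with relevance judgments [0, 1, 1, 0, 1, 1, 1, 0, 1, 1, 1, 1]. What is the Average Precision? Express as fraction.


Computing P@k for each relevant position:
Position 1: not relevant
Position 2: relevant, P@2 = 1/2 = 1/2
Position 3: relevant, P@3 = 2/3 = 2/3
Position 4: not relevant
Position 5: relevant, P@5 = 3/5 = 3/5
Position 6: relevant, P@6 = 4/6 = 2/3
Position 7: relevant, P@7 = 5/7 = 5/7
Position 8: not relevant
Position 9: relevant, P@9 = 6/9 = 2/3
Position 10: relevant, P@10 = 7/10 = 7/10
Position 11: relevant, P@11 = 8/11 = 8/11
Position 12: relevant, P@12 = 9/12 = 3/4
Sum of P@k = 1/2 + 2/3 + 3/5 + 2/3 + 5/7 + 2/3 + 7/10 + 8/11 + 3/4 = 9227/1540
AP = 9227/1540 / 9 = 9227/13860

9227/13860


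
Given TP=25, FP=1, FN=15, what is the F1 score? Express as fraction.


F1 = 2 * P * R / (P + R)
P = TP/(TP+FP) = 25/26 = 25/26
R = TP/(TP+FN) = 25/40 = 5/8
2 * P * R = 2 * 25/26 * 5/8 = 125/104
P + R = 25/26 + 5/8 = 165/104
F1 = 125/104 / 165/104 = 25/33

25/33


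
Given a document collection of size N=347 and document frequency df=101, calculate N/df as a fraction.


IDF ratio = N / df
= 347 / 101
= 347/101

347/101


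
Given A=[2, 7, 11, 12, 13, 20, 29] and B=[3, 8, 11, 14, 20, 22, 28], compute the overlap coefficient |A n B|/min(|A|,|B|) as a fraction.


A intersect B = [11, 20]
|A intersect B| = 2
min(|A|, |B|) = min(7, 7) = 7
Overlap = 2 / 7 = 2/7

2/7


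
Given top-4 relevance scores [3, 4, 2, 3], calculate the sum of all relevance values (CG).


Cumulative Gain = sum of relevance scores
Position 1: rel=3, running sum=3
Position 2: rel=4, running sum=7
Position 3: rel=2, running sum=9
Position 4: rel=3, running sum=12
CG = 12

12


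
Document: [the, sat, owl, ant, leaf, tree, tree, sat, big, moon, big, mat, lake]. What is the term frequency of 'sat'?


Document has 13 words
Scanning for 'sat':
Found at positions: [1, 7]
Count = 2

2


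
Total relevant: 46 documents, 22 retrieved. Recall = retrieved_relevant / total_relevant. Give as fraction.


Recall = retrieved_relevant / total_relevant
= 22 / 46
= 22 / (22 + 24)
= 11/23

11/23


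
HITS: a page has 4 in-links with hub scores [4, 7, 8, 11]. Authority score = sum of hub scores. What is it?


Authority = sum of hub scores of in-linkers
In-link 1: hub score = 4
In-link 2: hub score = 7
In-link 3: hub score = 8
In-link 4: hub score = 11
Authority = 4 + 7 + 8 + 11 = 30

30


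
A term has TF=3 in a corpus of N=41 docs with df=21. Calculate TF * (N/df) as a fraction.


TF * (N/df)
= 3 * (41/21)
= 3 * 41/21
= 41/7

41/7


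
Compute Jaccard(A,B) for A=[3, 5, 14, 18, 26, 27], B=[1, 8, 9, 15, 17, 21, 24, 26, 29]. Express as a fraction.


A intersect B = [26]
|A intersect B| = 1
A union B = [1, 3, 5, 8, 9, 14, 15, 17, 18, 21, 24, 26, 27, 29]
|A union B| = 14
Jaccard = 1/14 = 1/14

1/14


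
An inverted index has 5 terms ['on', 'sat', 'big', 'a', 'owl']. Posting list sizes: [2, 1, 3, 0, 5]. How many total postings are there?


Summing posting list sizes:
'on': 2 postings
'sat': 1 postings
'big': 3 postings
'a': 0 postings
'owl': 5 postings
Total = 2 + 1 + 3 + 0 + 5 = 11

11


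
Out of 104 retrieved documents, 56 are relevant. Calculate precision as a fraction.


Precision = relevant_retrieved / total_retrieved
= 56 / 104
= 56 / (56 + 48)
= 7/13

7/13


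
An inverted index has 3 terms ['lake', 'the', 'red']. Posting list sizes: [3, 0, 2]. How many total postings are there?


Summing posting list sizes:
'lake': 3 postings
'the': 0 postings
'red': 2 postings
Total = 3 + 0 + 2 = 5

5


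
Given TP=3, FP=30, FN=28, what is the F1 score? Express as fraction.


F1 = 2 * P * R / (P + R)
P = TP/(TP+FP) = 3/33 = 1/11
R = TP/(TP+FN) = 3/31 = 3/31
2 * P * R = 2 * 1/11 * 3/31 = 6/341
P + R = 1/11 + 3/31 = 64/341
F1 = 6/341 / 64/341 = 3/32

3/32


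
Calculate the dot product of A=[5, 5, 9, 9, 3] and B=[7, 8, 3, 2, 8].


Dot product = sum of element-wise products
A[0]*B[0] = 5*7 = 35
A[1]*B[1] = 5*8 = 40
A[2]*B[2] = 9*3 = 27
A[3]*B[3] = 9*2 = 18
A[4]*B[4] = 3*8 = 24
Sum = 35 + 40 + 27 + 18 + 24 = 144

144


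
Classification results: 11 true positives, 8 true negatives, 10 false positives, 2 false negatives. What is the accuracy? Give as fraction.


Accuracy = (TP + TN) / (TP + TN + FP + FN)
TP + TN = 11 + 8 = 19
Total = 11 + 8 + 10 + 2 = 31
Accuracy = 19 / 31 = 19/31

19/31


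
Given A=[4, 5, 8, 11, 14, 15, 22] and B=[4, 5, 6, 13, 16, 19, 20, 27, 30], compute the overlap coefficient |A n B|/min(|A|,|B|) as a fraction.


A intersect B = [4, 5]
|A intersect B| = 2
min(|A|, |B|) = min(7, 9) = 7
Overlap = 2 / 7 = 2/7

2/7


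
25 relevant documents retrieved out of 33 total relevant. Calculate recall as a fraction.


Recall = retrieved_relevant / total_relevant
= 25 / 33
= 25 / (25 + 8)
= 25/33

25/33


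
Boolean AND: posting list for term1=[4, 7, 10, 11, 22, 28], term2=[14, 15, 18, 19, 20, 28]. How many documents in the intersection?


Boolean AND: find intersection of posting lists
term1 docs: [4, 7, 10, 11, 22, 28]
term2 docs: [14, 15, 18, 19, 20, 28]
Intersection: [28]
|intersection| = 1

1


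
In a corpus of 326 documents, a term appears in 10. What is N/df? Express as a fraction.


IDF ratio = N / df
= 326 / 10
= 163/5

163/5


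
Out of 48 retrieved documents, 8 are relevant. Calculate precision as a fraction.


Precision = relevant_retrieved / total_retrieved
= 8 / 48
= 8 / (8 + 40)
= 1/6

1/6


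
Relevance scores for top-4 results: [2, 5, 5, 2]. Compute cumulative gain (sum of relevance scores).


Cumulative Gain = sum of relevance scores
Position 1: rel=2, running sum=2
Position 2: rel=5, running sum=7
Position 3: rel=5, running sum=12
Position 4: rel=2, running sum=14
CG = 14

14


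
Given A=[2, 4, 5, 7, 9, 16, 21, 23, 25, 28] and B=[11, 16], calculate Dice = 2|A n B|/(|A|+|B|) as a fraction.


A intersect B = [16]
|A intersect B| = 1
|A| = 10, |B| = 2
Dice = 2*1 / (10+2)
= 2 / 12 = 1/6

1/6


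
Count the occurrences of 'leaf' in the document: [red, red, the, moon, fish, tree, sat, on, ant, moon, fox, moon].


Document has 12 words
Scanning for 'leaf':
Term not found in document
Count = 0

0


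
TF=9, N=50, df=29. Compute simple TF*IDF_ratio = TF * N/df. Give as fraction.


TF * (N/df)
= 9 * (50/29)
= 9 * 50/29
= 450/29

450/29


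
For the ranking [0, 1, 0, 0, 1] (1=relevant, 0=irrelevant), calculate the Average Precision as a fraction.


Computing P@k for each relevant position:
Position 1: not relevant
Position 2: relevant, P@2 = 1/2 = 1/2
Position 3: not relevant
Position 4: not relevant
Position 5: relevant, P@5 = 2/5 = 2/5
Sum of P@k = 1/2 + 2/5 = 9/10
AP = 9/10 / 2 = 9/20

9/20


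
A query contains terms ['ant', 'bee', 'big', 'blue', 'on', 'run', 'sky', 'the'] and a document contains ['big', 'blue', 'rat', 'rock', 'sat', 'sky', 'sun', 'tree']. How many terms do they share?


Query terms: ['ant', 'bee', 'big', 'blue', 'on', 'run', 'sky', 'the']
Document terms: ['big', 'blue', 'rat', 'rock', 'sat', 'sky', 'sun', 'tree']
Common terms: ['big', 'blue', 'sky']
Overlap count = 3

3


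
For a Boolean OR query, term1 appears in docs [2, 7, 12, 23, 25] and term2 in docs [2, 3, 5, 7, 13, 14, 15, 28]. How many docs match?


Boolean OR: find union of posting lists
term1 docs: [2, 7, 12, 23, 25]
term2 docs: [2, 3, 5, 7, 13, 14, 15, 28]
Union: [2, 3, 5, 7, 12, 13, 14, 15, 23, 25, 28]
|union| = 11

11


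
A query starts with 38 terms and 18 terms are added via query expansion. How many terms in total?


Original terms: 38
Expansion terms: 18
Total = 38 + 18 = 56

56


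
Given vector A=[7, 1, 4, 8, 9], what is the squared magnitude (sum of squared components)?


|A|^2 = sum of squared components
A[0]^2 = 7^2 = 49
A[1]^2 = 1^2 = 1
A[2]^2 = 4^2 = 16
A[3]^2 = 8^2 = 64
A[4]^2 = 9^2 = 81
Sum = 49 + 1 + 16 + 64 + 81 = 211

211


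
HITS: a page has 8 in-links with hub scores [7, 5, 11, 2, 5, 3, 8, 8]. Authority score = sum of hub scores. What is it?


Authority = sum of hub scores of in-linkers
In-link 1: hub score = 7
In-link 2: hub score = 5
In-link 3: hub score = 11
In-link 4: hub score = 2
In-link 5: hub score = 5
In-link 6: hub score = 3
In-link 7: hub score = 8
In-link 8: hub score = 8
Authority = 7 + 5 + 11 + 2 + 5 + 3 + 8 + 8 = 49

49


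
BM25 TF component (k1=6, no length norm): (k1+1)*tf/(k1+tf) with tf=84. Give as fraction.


BM25 TF component = (k1+1)*tf / (k1+tf)
k1 = 6, tf = 84
Numerator = (6+1)*84 = 588
Denominator = 6 + 84 = 90
= 588/90 = 98/15

98/15


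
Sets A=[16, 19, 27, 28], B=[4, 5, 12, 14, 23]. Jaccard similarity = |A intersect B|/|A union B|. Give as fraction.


A intersect B = []
|A intersect B| = 0
A union B = [4, 5, 12, 14, 16, 19, 23, 27, 28]
|A union B| = 9
Jaccard = 0/9 = 0

0


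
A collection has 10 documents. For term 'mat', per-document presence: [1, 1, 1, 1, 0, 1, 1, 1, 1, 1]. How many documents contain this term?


Checking each document for 'mat':
Doc 1: present
Doc 2: present
Doc 3: present
Doc 4: present
Doc 5: absent
Doc 6: present
Doc 7: present
Doc 8: present
Doc 9: present
Doc 10: present
df = sum of presences = 1 + 1 + 1 + 1 + 0 + 1 + 1 + 1 + 1 + 1 = 9

9


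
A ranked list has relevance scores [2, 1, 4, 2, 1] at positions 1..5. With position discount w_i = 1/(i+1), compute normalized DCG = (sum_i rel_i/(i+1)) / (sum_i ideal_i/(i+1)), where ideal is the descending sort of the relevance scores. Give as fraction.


Position discount weights w_i = 1/(i+1) for i=1..5:
Weights = [1/2, 1/3, 1/4, 1/5, 1/6]
Actual relevance: [2, 1, 4, 2, 1]
DCG = 2/2 + 1/3 + 4/4 + 2/5 + 1/6 = 29/10
Ideal relevance (sorted desc): [4, 2, 2, 1, 1]
Ideal DCG = 4/2 + 2/3 + 2/4 + 1/5 + 1/6 = 53/15
nDCG = DCG / ideal_DCG = 29/10 / 53/15 = 87/106

87/106


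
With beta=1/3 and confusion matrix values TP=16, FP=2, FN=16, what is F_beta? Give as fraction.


P = TP/(TP+FP) = 16/18 = 8/9
R = TP/(TP+FN) = 16/32 = 1/2
beta^2 = 1/3^2 = 1/9
(1 + beta^2) = 10/9
Numerator = (1+beta^2)*P*R = 40/81
Denominator = beta^2*P + R = 8/81 + 1/2 = 97/162
F_beta = 80/97

80/97


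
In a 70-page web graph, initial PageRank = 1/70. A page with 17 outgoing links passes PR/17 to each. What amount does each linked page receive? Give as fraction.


Initial PR = 1/70 = 1/70
Outlinks = 17
Contribution per link = PR / outlinks
= 1/70 / 17
= 1/1190

1/1190


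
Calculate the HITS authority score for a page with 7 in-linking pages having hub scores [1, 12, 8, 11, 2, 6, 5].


Authority = sum of hub scores of in-linkers
In-link 1: hub score = 1
In-link 2: hub score = 12
In-link 3: hub score = 8
In-link 4: hub score = 11
In-link 5: hub score = 2
In-link 6: hub score = 6
In-link 7: hub score = 5
Authority = 1 + 12 + 8 + 11 + 2 + 6 + 5 = 45

45


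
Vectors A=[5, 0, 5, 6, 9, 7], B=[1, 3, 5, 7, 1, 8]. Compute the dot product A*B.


Dot product = sum of element-wise products
A[0]*B[0] = 5*1 = 5
A[1]*B[1] = 0*3 = 0
A[2]*B[2] = 5*5 = 25
A[3]*B[3] = 6*7 = 42
A[4]*B[4] = 9*1 = 9
A[5]*B[5] = 7*8 = 56
Sum = 5 + 0 + 25 + 42 + 9 + 56 = 137

137


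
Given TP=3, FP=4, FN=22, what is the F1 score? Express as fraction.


F1 = 2 * P * R / (P + R)
P = TP/(TP+FP) = 3/7 = 3/7
R = TP/(TP+FN) = 3/25 = 3/25
2 * P * R = 2 * 3/7 * 3/25 = 18/175
P + R = 3/7 + 3/25 = 96/175
F1 = 18/175 / 96/175 = 3/16

3/16


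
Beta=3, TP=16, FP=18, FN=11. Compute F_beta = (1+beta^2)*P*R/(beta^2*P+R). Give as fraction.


P = TP/(TP+FP) = 16/34 = 8/17
R = TP/(TP+FN) = 16/27 = 16/27
beta^2 = 3^2 = 9
(1 + beta^2) = 10
Numerator = (1+beta^2)*P*R = 1280/459
Denominator = beta^2*P + R = 72/17 + 16/27 = 2216/459
F_beta = 160/277

160/277


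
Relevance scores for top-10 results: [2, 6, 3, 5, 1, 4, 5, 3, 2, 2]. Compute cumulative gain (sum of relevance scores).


Cumulative Gain = sum of relevance scores
Position 1: rel=2, running sum=2
Position 2: rel=6, running sum=8
Position 3: rel=3, running sum=11
Position 4: rel=5, running sum=16
Position 5: rel=1, running sum=17
Position 6: rel=4, running sum=21
Position 7: rel=5, running sum=26
Position 8: rel=3, running sum=29
Position 9: rel=2, running sum=31
Position 10: rel=2, running sum=33
CG = 33

33


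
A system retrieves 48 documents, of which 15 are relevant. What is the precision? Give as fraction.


Precision = relevant_retrieved / total_retrieved
= 15 / 48
= 15 / (15 + 33)
= 5/16

5/16


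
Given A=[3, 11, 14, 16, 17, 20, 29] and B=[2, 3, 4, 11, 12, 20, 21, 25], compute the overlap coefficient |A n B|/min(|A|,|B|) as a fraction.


A intersect B = [3, 11, 20]
|A intersect B| = 3
min(|A|, |B|) = min(7, 8) = 7
Overlap = 3 / 7 = 3/7

3/7


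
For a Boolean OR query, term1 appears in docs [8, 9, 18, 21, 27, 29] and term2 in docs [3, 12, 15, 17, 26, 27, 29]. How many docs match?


Boolean OR: find union of posting lists
term1 docs: [8, 9, 18, 21, 27, 29]
term2 docs: [3, 12, 15, 17, 26, 27, 29]
Union: [3, 8, 9, 12, 15, 17, 18, 21, 26, 27, 29]
|union| = 11

11


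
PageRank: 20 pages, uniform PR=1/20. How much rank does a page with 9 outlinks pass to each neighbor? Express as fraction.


Initial PR = 1/20 = 1/20
Outlinks = 9
Contribution per link = PR / outlinks
= 1/20 / 9
= 1/180

1/180


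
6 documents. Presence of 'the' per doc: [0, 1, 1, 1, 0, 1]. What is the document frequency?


Checking each document for 'the':
Doc 1: absent
Doc 2: present
Doc 3: present
Doc 4: present
Doc 5: absent
Doc 6: present
df = sum of presences = 0 + 1 + 1 + 1 + 0 + 1 = 4

4


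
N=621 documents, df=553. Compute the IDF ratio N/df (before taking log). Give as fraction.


IDF ratio = N / df
= 621 / 553
= 621/553

621/553


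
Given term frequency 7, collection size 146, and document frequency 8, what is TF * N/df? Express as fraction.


TF * (N/df)
= 7 * (146/8)
= 7 * 73/4
= 511/4

511/4


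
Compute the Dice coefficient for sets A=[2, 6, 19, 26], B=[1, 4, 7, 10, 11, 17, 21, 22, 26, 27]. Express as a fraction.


A intersect B = [26]
|A intersect B| = 1
|A| = 4, |B| = 10
Dice = 2*1 / (4+10)
= 2 / 14 = 1/7

1/7


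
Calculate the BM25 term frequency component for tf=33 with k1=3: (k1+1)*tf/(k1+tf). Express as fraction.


BM25 TF component = (k1+1)*tf / (k1+tf)
k1 = 3, tf = 33
Numerator = (3+1)*33 = 132
Denominator = 3 + 33 = 36
= 132/36 = 11/3

11/3


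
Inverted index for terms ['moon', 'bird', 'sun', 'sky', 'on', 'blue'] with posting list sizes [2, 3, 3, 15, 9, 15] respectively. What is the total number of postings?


Summing posting list sizes:
'moon': 2 postings
'bird': 3 postings
'sun': 3 postings
'sky': 15 postings
'on': 9 postings
'blue': 15 postings
Total = 2 + 3 + 3 + 15 + 9 + 15 = 47

47


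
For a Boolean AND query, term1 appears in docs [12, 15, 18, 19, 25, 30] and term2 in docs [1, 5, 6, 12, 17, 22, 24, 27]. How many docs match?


Boolean AND: find intersection of posting lists
term1 docs: [12, 15, 18, 19, 25, 30]
term2 docs: [1, 5, 6, 12, 17, 22, 24, 27]
Intersection: [12]
|intersection| = 1

1


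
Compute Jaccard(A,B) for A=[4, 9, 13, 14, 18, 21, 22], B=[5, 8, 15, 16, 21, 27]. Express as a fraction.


A intersect B = [21]
|A intersect B| = 1
A union B = [4, 5, 8, 9, 13, 14, 15, 16, 18, 21, 22, 27]
|A union B| = 12
Jaccard = 1/12 = 1/12

1/12


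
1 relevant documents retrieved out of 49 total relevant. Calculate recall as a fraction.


Recall = retrieved_relevant / total_relevant
= 1 / 49
= 1 / (1 + 48)
= 1/49

1/49
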